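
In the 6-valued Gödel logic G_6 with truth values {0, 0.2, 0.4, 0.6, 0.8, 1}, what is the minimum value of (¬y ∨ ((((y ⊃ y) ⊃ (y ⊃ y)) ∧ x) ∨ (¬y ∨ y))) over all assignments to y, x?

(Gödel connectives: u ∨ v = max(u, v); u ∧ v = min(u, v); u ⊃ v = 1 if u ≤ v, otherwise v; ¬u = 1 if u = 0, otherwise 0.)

0.20

The minimum is attained at y = 0.2, x = 0:
  ¬y: Gödel ¬ of 0.2 = 0 (operand ≠ 0)
  (y ⊃ y): 0.2 ≤ 0.2, so result = 1
  (y ⊃ y): 0.2 ≤ 0.2, so result = 1
  ((y ⊃ y) ⊃ (y ⊃ y)): 1 ≤ 1, so result = 1
  (((y ⊃ y) ⊃ (y ⊃ y)) ∧ x) = min(1, 0) = 0
  ¬y: Gödel ¬ of 0.2 = 0 (operand ≠ 0)
  (¬y ∨ y) = max(0, 0.2) = 0.2
  ((((y ⊃ y) ⊃ (y ⊃ y)) ∧ x) ∨ (¬y ∨ y)) = max(0, 0.2) = 0.2
  (¬y ∨ ((((y ⊃ y) ⊃ (y ⊃ y)) ∧ x) ∨ (¬y ∨ y))) = max(0, 0.2) = 0.2
Checking all 36 assignments confirms none give a value below 0.20.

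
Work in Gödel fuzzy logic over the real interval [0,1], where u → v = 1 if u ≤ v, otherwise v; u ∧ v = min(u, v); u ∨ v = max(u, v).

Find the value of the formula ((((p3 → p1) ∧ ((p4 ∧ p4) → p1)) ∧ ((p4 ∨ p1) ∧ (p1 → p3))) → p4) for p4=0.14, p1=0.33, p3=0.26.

0.14

(p3 → p1): 0.26 ≤ 0.33, so result = 1
(p4 ∧ p4) = min(0.14, 0.14) = 0.14
((p4 ∧ p4) → p1): 0.14 ≤ 0.33, so result = 1
((p3 → p1) ∧ ((p4 ∧ p4) → p1)) = min(1, 1) = 1
(p4 ∨ p1) = max(0.14, 0.33) = 0.33
(p1 → p3): 0.33 > 0.26, so result = 0.26
((p4 ∨ p1) ∧ (p1 → p3)) = min(0.33, 0.26) = 0.26
(((p3 → p1) ∧ ((p4 ∧ p4) → p1)) ∧ ((p4 ∨ p1) ∧ (p1 → p3))) = min(1, 0.26) = 0.26
((((p3 → p1) ∧ ((p4 ∧ p4) → p1)) ∧ ((p4 ∨ p1) ∧ (p1 → p3))) → p4): 0.26 > 0.14, so result = 0.14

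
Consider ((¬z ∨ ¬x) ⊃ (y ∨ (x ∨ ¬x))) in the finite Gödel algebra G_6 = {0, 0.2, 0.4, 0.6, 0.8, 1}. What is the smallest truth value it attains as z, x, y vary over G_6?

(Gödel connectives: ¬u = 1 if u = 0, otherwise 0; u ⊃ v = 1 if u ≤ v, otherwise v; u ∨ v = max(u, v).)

0.20

The minimum is attained at z = 0, x = 0.2, y = 0:
  ¬z: Gödel ¬ of 0 = 1 (operand is 0)
  ¬x: Gödel ¬ of 0.2 = 0 (operand ≠ 0)
  (¬z ∨ ¬x) = max(1, 0) = 1
  ¬x: Gödel ¬ of 0.2 = 0 (operand ≠ 0)
  (x ∨ ¬x) = max(0.2, 0) = 0.2
  (y ∨ (x ∨ ¬x)) = max(0, 0.2) = 0.2
  ((¬z ∨ ¬x) ⊃ (y ∨ (x ∨ ¬x))): 1 > 0.2, so result = 0.2
Checking all 216 assignments confirms none give a value below 0.20.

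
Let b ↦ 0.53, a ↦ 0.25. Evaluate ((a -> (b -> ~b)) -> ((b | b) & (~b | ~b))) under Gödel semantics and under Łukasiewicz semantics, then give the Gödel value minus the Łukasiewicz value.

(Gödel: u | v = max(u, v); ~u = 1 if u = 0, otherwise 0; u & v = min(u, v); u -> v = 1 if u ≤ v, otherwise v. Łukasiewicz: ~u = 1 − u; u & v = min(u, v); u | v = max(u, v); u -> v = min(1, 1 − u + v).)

0.53

Gödel evaluation:
  ~b: Gödel ¬ of 0.53 = 0 (operand ≠ 0)
  (b -> ~b): 0.53 > 0, so result = 0
  (a -> (b -> ~b)): 0.25 > 0, so result = 0
  (b | b) = max(0.53, 0.53) = 0.53
  ~b: Gödel ¬ of 0.53 = 0 (operand ≠ 0)
  ~b: Gödel ¬ of 0.53 = 0 (operand ≠ 0)
  (~b | ~b) = max(0, 0) = 0
  ((b | b) & (~b | ~b)) = min(0.53, 0) = 0
  ((a -> (b -> ~b)) -> ((b | b) & (~b | ~b))): 0 ≤ 0, so result = 1
  Gödel value = 1
Łukasiewicz evaluation:
  ~b: Łukasiewicz ¬ gives 1 − 0.53 = 0.47
  (b -> ~b): min(1, 1 − 0.53 + 0.47) = 0.94
  (a -> (b -> ~b)): min(1, 1 − 0.25 + 0.94) = 1
  (b | b) = max(0.53, 0.53) = 0.53
  ~b: Łukasiewicz ¬ gives 1 − 0.53 = 0.47
  ~b: Łukasiewicz ¬ gives 1 − 0.53 = 0.47
  (~b | ~b) = max(0.47, 0.47) = 0.47
  ((b | b) & (~b | ~b)) = min(0.53, 0.47) = 0.47
  ((a -> (b -> ~b)) -> ((b | b) & (~b | ~b))): min(1, 1 − 1 + 0.47) = 0.47
  Łukasiewicz value = 0.47
Difference: 1 − 0.47 = 0.53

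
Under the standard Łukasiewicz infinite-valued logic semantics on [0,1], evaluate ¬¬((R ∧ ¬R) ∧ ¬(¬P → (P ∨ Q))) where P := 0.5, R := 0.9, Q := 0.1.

0.00

¬R: Łukasiewicz ¬ gives 1 − 0.9 = 0.1
(R ∧ ¬R) = min(0.9, 0.1) = 0.1
¬P: Łukasiewicz ¬ gives 1 − 0.5 = 0.5
(P ∨ Q) = max(0.5, 0.1) = 0.5
(¬P → (P ∨ Q)): min(1, 1 − 0.5 + 0.5) = 1
¬(¬P → (P ∨ Q)): Łukasiewicz ¬ gives 1 − 1 = 0
((R ∧ ¬R) ∧ ¬(¬P → (P ∨ Q))) = min(0.1, 0) = 0
¬((R ∧ ¬R) ∧ ¬(¬P → (P ∨ Q))): Łukasiewicz ¬ gives 1 − 0 = 1
¬¬((R ∧ ¬R) ∧ ¬(¬P → (P ∨ Q))): Łukasiewicz ¬ gives 1 − 1 = 0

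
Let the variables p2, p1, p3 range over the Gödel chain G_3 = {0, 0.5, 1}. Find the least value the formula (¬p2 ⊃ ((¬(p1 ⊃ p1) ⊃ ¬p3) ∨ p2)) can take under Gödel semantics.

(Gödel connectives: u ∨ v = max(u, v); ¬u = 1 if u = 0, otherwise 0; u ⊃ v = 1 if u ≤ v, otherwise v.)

1.00

Every assignment gives 1. For instance at p2 = 0, p1 = 0, p3 = 0:
  ¬p2: Gödel ¬ of 0 = 1 (operand is 0)
  (p1 ⊃ p1): 0 ≤ 0, so result = 1
  ¬(p1 ⊃ p1): Gödel ¬ of 1 = 0 (operand ≠ 0)
  ¬p3: Gödel ¬ of 0 = 1 (operand is 0)
  (¬(p1 ⊃ p1) ⊃ ¬p3): 0 ≤ 1, so result = 1
  ((¬(p1 ⊃ p1) ⊃ ¬p3) ∨ p2) = max(1, 0) = 1
  (¬p2 ⊃ ((¬(p1 ⊃ p1) ⊃ ¬p3) ∨ p2)): 1 ≤ 1, so result = 1
All 27 assignments give value 1 — the formula is a G_3-tautology.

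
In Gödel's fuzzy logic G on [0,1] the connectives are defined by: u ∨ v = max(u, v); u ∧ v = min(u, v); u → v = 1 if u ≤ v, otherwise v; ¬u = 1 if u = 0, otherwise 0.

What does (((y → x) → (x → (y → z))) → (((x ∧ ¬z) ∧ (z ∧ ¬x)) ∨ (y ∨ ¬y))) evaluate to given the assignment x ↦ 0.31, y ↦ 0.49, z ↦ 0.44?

(y → x): 0.49 > 0.31, so result = 0.31
(y → z): 0.49 > 0.44, so result = 0.44
(x → (y → z)): 0.31 ≤ 0.44, so result = 1
((y → x) → (x → (y → z))): 0.31 ≤ 1, so result = 1
¬z: Gödel ¬ of 0.44 = 0 (operand ≠ 0)
(x ∧ ¬z) = min(0.31, 0) = 0
¬x: Gödel ¬ of 0.31 = 0 (operand ≠ 0)
(z ∧ ¬x) = min(0.44, 0) = 0
((x ∧ ¬z) ∧ (z ∧ ¬x)) = min(0, 0) = 0
¬y: Gödel ¬ of 0.49 = 0 (operand ≠ 0)
(y ∨ ¬y) = max(0.49, 0) = 0.49
(((x ∧ ¬z) ∧ (z ∧ ¬x)) ∨ (y ∨ ¬y)) = max(0, 0.49) = 0.49
(((y → x) → (x → (y → z))) → (((x ∧ ¬z) ∧ (z ∧ ¬x)) ∨ (y ∨ ¬y))): 1 > 0.49, so result = 0.49

0.49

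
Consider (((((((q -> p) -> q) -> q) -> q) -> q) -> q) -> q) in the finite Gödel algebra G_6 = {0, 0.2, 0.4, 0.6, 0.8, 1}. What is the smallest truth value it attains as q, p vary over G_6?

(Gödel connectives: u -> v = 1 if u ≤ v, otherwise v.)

The minimum is attained at q = 0.2, p = 0:
  (q -> p): 0.2 > 0, so result = 0
  ((q -> p) -> q): 0 ≤ 0.2, so result = 1
  (((q -> p) -> q) -> q): 1 > 0.2, so result = 0.2
  ((((q -> p) -> q) -> q) -> q): 0.2 ≤ 0.2, so result = 1
  (((((q -> p) -> q) -> q) -> q) -> q): 1 > 0.2, so result = 0.2
  ((((((q -> p) -> q) -> q) -> q) -> q) -> q): 0.2 ≤ 0.2, so result = 1
  (((((((q -> p) -> q) -> q) -> q) -> q) -> q) -> q): 1 > 0.2, so result = 0.2
Checking all 36 assignments confirms none give a value below 0.20.

0.20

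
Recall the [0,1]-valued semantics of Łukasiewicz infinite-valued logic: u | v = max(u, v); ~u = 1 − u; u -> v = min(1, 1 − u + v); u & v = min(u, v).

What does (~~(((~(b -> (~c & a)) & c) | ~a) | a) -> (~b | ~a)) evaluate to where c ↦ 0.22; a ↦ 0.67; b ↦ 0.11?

1.00

~c: Łukasiewicz ¬ gives 1 − 0.22 = 0.78
(~c & a) = min(0.78, 0.67) = 0.67
(b -> (~c & a)): min(1, 1 − 0.11 + 0.67) = 1
~(b -> (~c & a)): Łukasiewicz ¬ gives 1 − 1 = 0
(~(b -> (~c & a)) & c) = min(0, 0.22) = 0
~a: Łukasiewicz ¬ gives 1 − 0.67 = 0.33
((~(b -> (~c & a)) & c) | ~a) = max(0, 0.33) = 0.33
(((~(b -> (~c & a)) & c) | ~a) | a) = max(0.33, 0.67) = 0.67
~(((~(b -> (~c & a)) & c) | ~a) | a): Łukasiewicz ¬ gives 1 − 0.67 = 0.33
~~(((~(b -> (~c & a)) & c) | ~a) | a): Łukasiewicz ¬ gives 1 − 0.33 = 0.67
~b: Łukasiewicz ¬ gives 1 − 0.11 = 0.89
~a: Łukasiewicz ¬ gives 1 − 0.67 = 0.33
(~b | ~a) = max(0.89, 0.33) = 0.89
(~~(((~(b -> (~c & a)) & c) | ~a) | a) -> (~b | ~a)): min(1, 1 − 0.67 + 0.89) = 1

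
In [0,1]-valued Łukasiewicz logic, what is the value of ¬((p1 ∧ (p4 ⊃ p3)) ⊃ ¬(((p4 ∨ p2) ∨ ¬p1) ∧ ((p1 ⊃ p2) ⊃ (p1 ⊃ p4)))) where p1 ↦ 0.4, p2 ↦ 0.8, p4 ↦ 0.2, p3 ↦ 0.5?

(p4 ⊃ p3): min(1, 1 − 0.2 + 0.5) = 1
(p1 ∧ (p4 ⊃ p3)) = min(0.4, 1) = 0.4
(p4 ∨ p2) = max(0.2, 0.8) = 0.8
¬p1: Łukasiewicz ¬ gives 1 − 0.4 = 0.6
((p4 ∨ p2) ∨ ¬p1) = max(0.8, 0.6) = 0.8
(p1 ⊃ p2): min(1, 1 − 0.4 + 0.8) = 1
(p1 ⊃ p4): min(1, 1 − 0.4 + 0.2) = 0.8
((p1 ⊃ p2) ⊃ (p1 ⊃ p4)): min(1, 1 − 1 + 0.8) = 0.8
(((p4 ∨ p2) ∨ ¬p1) ∧ ((p1 ⊃ p2) ⊃ (p1 ⊃ p4))) = min(0.8, 0.8) = 0.8
¬(((p4 ∨ p2) ∨ ¬p1) ∧ ((p1 ⊃ p2) ⊃ (p1 ⊃ p4))): Łukasiewicz ¬ gives 1 − 0.8 = 0.2
((p1 ∧ (p4 ⊃ p3)) ⊃ ¬(((p4 ∨ p2) ∨ ¬p1) ∧ ((p1 ⊃ p2) ⊃ (p1 ⊃ p4)))): min(1, 1 − 0.4 + 0.2) = 0.8
¬((p1 ∧ (p4 ⊃ p3)) ⊃ ¬(((p4 ∨ p2) ∨ ¬p1) ∧ ((p1 ⊃ p2) ⊃ (p1 ⊃ p4)))): Łukasiewicz ¬ gives 1 − 0.8 = 0.2

0.20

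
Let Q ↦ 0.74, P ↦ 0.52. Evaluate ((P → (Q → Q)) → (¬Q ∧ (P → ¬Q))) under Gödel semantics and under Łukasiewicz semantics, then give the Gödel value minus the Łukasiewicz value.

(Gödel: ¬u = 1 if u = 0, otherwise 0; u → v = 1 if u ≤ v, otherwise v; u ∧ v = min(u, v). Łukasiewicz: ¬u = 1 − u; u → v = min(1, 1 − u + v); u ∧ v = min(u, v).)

Gödel evaluation:
  (Q → Q): 0.74 ≤ 0.74, so result = 1
  (P → (Q → Q)): 0.52 ≤ 1, so result = 1
  ¬Q: Gödel ¬ of 0.74 = 0 (operand ≠ 0)
  ¬Q: Gödel ¬ of 0.74 = 0 (operand ≠ 0)
  (P → ¬Q): 0.52 > 0, so result = 0
  (¬Q ∧ (P → ¬Q)) = min(0, 0) = 0
  ((P → (Q → Q)) → (¬Q ∧ (P → ¬Q))): 1 > 0, so result = 0
  Gödel value = 0
Łukasiewicz evaluation:
  (Q → Q): min(1, 1 − 0.74 + 0.74) = 1
  (P → (Q → Q)): min(1, 1 − 0.52 + 1) = 1
  ¬Q: Łukasiewicz ¬ gives 1 − 0.74 = 0.26
  ¬Q: Łukasiewicz ¬ gives 1 − 0.74 = 0.26
  (P → ¬Q): min(1, 1 − 0.52 + 0.26) = 0.74
  (¬Q ∧ (P → ¬Q)) = min(0.26, 0.74) = 0.26
  ((P → (Q → Q)) → (¬Q ∧ (P → ¬Q))): min(1, 1 − 1 + 0.26) = 0.26
  Łukasiewicz value = 0.26
Difference: 0 − 0.26 = -0.26

-0.26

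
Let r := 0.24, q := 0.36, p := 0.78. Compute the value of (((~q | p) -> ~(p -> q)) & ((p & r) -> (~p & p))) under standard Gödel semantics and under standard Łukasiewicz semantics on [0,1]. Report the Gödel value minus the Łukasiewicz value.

Gödel evaluation:
  ~q: Gödel ¬ of 0.36 = 0 (operand ≠ 0)
  (~q | p) = max(0, 0.78) = 0.78
  (p -> q): 0.78 > 0.36, so result = 0.36
  ~(p -> q): Gödel ¬ of 0.36 = 0 (operand ≠ 0)
  ((~q | p) -> ~(p -> q)): 0.78 > 0, so result = 0
  (p & r) = min(0.78, 0.24) = 0.24
  ~p: Gödel ¬ of 0.78 = 0 (operand ≠ 0)
  (~p & p) = min(0, 0.78) = 0
  ((p & r) -> (~p & p)): 0.24 > 0, so result = 0
  (((~q | p) -> ~(p -> q)) & ((p & r) -> (~p & p))) = min(0, 0) = 0
  Gödel value = 0
Łukasiewicz evaluation:
  ~q: Łukasiewicz ¬ gives 1 − 0.36 = 0.64
  (~q | p) = max(0.64, 0.78) = 0.78
  (p -> q): min(1, 1 − 0.78 + 0.36) = 0.58
  ~(p -> q): Łukasiewicz ¬ gives 1 − 0.58 = 0.42
  ((~q | p) -> ~(p -> q)): min(1, 1 − 0.78 + 0.42) = 0.64
  (p & r) = min(0.78, 0.24) = 0.24
  ~p: Łukasiewicz ¬ gives 1 − 0.78 = 0.22
  (~p & p) = min(0.22, 0.78) = 0.22
  ((p & r) -> (~p & p)): min(1, 1 − 0.24 + 0.22) = 0.98
  (((~q | p) -> ~(p -> q)) & ((p & r) -> (~p & p))) = min(0.64, 0.98) = 0.64
  Łukasiewicz value = 0.64
Difference: 0 − 0.64 = -0.64

-0.64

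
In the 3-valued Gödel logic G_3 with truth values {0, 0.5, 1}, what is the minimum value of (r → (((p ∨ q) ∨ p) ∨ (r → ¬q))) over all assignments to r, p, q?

The minimum is attained at r = 1, p = 0, q = 0.5:
  (p ∨ q) = max(0, 0.5) = 0.5
  ((p ∨ q) ∨ p) = max(0.5, 0) = 0.5
  ¬q: Gödel ¬ of 0.5 = 0 (operand ≠ 0)
  (r → ¬q): 1 > 0, so result = 0
  (((p ∨ q) ∨ p) ∨ (r → ¬q)) = max(0.5, 0) = 0.5
  (r → (((p ∨ q) ∨ p) ∨ (r → ¬q))): 1 > 0.5, so result = 0.5
Checking all 27 assignments confirms none give a value below 0.50.

0.50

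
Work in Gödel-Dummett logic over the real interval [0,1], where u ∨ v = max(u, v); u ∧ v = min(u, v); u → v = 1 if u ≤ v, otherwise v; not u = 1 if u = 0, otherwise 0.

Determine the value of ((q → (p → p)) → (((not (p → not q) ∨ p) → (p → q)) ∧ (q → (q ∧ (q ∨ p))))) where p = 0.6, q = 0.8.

1.00

(p → p): 0.6 ≤ 0.6, so result = 1
(q → (p → p)): 0.8 ≤ 1, so result = 1
not q: Gödel ¬ of 0.8 = 0 (operand ≠ 0)
(p → not q): 0.6 > 0, so result = 0
not (p → not q): Gödel ¬ of 0 = 1 (operand is 0)
(not (p → not q) ∨ p) = max(1, 0.6) = 1
(p → q): 0.6 ≤ 0.8, so result = 1
((not (p → not q) ∨ p) → (p → q)): 1 ≤ 1, so result = 1
(q ∨ p) = max(0.8, 0.6) = 0.8
(q ∧ (q ∨ p)) = min(0.8, 0.8) = 0.8
(q → (q ∧ (q ∨ p))): 0.8 ≤ 0.8, so result = 1
(((not (p → not q) ∨ p) → (p → q)) ∧ (q → (q ∧ (q ∨ p)))) = min(1, 1) = 1
((q → (p → p)) → (((not (p → not q) ∨ p) → (p → q)) ∧ (q → (q ∧ (q ∨ p))))): 1 ≤ 1, so result = 1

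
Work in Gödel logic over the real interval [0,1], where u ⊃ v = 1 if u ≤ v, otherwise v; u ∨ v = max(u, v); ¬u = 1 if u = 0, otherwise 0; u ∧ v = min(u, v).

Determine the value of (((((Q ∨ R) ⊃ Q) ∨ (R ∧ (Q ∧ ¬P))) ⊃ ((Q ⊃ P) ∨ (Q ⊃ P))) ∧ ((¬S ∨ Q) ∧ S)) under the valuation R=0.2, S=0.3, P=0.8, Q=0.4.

(Q ∨ R) = max(0.4, 0.2) = 0.4
((Q ∨ R) ⊃ Q): 0.4 ≤ 0.4, so result = 1
¬P: Gödel ¬ of 0.8 = 0 (operand ≠ 0)
(Q ∧ ¬P) = min(0.4, 0) = 0
(R ∧ (Q ∧ ¬P)) = min(0.2, 0) = 0
(((Q ∨ R) ⊃ Q) ∨ (R ∧ (Q ∧ ¬P))) = max(1, 0) = 1
(Q ⊃ P): 0.4 ≤ 0.8, so result = 1
(Q ⊃ P): 0.4 ≤ 0.8, so result = 1
((Q ⊃ P) ∨ (Q ⊃ P)) = max(1, 1) = 1
((((Q ∨ R) ⊃ Q) ∨ (R ∧ (Q ∧ ¬P))) ⊃ ((Q ⊃ P) ∨ (Q ⊃ P))): 1 ≤ 1, so result = 1
¬S: Gödel ¬ of 0.3 = 0 (operand ≠ 0)
(¬S ∨ Q) = max(0, 0.4) = 0.4
((¬S ∨ Q) ∧ S) = min(0.4, 0.3) = 0.3
(((((Q ∨ R) ⊃ Q) ∨ (R ∧ (Q ∧ ¬P))) ⊃ ((Q ⊃ P) ∨ (Q ⊃ P))) ∧ ((¬S ∨ Q) ∧ S)) = min(1, 0.3) = 0.3

0.30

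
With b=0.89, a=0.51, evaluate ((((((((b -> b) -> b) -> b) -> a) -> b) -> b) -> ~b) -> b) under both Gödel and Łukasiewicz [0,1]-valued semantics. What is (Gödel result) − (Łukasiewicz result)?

Gödel evaluation:
  (b -> b): 0.89 ≤ 0.89, so result = 1
  ((b -> b) -> b): 1 > 0.89, so result = 0.89
  (((b -> b) -> b) -> b): 0.89 ≤ 0.89, so result = 1
  ((((b -> b) -> b) -> b) -> a): 1 > 0.51, so result = 0.51
  (((((b -> b) -> b) -> b) -> a) -> b): 0.51 ≤ 0.89, so result = 1
  ((((((b -> b) -> b) -> b) -> a) -> b) -> b): 1 > 0.89, so result = 0.89
  ~b: Gödel ¬ of 0.89 = 0 (operand ≠ 0)
  (((((((b -> b) -> b) -> b) -> a) -> b) -> b) -> ~b): 0.89 > 0, so result = 0
  ((((((((b -> b) -> b) -> b) -> a) -> b) -> b) -> ~b) -> b): 0 ≤ 0.89, so result = 1
  Gödel value = 1
Łukasiewicz evaluation:
  (b -> b): min(1, 1 − 0.89 + 0.89) = 1
  ((b -> b) -> b): min(1, 1 − 1 + 0.89) = 0.89
  (((b -> b) -> b) -> b): min(1, 1 − 0.89 + 0.89) = 1
  ((((b -> b) -> b) -> b) -> a): min(1, 1 − 1 + 0.51) = 0.51
  (((((b -> b) -> b) -> b) -> a) -> b): min(1, 1 − 0.51 + 0.89) = 1
  ((((((b -> b) -> b) -> b) -> a) -> b) -> b): min(1, 1 − 1 + 0.89) = 0.89
  ~b: Łukasiewicz ¬ gives 1 − 0.89 = 0.11
  (((((((b -> b) -> b) -> b) -> a) -> b) -> b) -> ~b): min(1, 1 − 0.89 + 0.11) = 0.22
  ((((((((b -> b) -> b) -> b) -> a) -> b) -> b) -> ~b) -> b): min(1, 1 − 0.22 + 0.89) = 1
  Łukasiewicz value = 1
Difference: 1 − 1 = 0.00

0.00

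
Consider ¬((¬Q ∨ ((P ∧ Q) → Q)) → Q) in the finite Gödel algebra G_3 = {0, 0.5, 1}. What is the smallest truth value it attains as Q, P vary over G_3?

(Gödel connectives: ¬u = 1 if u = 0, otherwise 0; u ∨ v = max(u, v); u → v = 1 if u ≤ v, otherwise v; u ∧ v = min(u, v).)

0.00

The minimum is attained at Q = 0.5, P = 0:
  ¬Q: Gödel ¬ of 0.5 = 0 (operand ≠ 0)
  (P ∧ Q) = min(0, 0.5) = 0
  ((P ∧ Q) → Q): 0 ≤ 0.5, so result = 1
  (¬Q ∨ ((P ∧ Q) → Q)) = max(0, 1) = 1
  ((¬Q ∨ ((P ∧ Q) → Q)) → Q): 1 > 0.5, so result = 0.5
  ¬((¬Q ∨ ((P ∧ Q) → Q)) → Q): Gödel ¬ of 0.5 = 0 (operand ≠ 0)
Checking all 9 assignments confirms none give a value below 0.00.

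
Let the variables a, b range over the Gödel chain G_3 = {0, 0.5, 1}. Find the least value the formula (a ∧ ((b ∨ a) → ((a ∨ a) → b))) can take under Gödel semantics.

The minimum is attained at a = 0, b = 0:
  (b ∨ a) = max(0, 0) = 0
  (a ∨ a) = max(0, 0) = 0
  ((a ∨ a) → b): 0 ≤ 0, so result = 1
  ((b ∨ a) → ((a ∨ a) → b)): 0 ≤ 1, so result = 1
  (a ∧ ((b ∨ a) → ((a ∨ a) → b))) = min(0, 1) = 0
Checking all 9 assignments confirms none give a value below 0.00.

0.00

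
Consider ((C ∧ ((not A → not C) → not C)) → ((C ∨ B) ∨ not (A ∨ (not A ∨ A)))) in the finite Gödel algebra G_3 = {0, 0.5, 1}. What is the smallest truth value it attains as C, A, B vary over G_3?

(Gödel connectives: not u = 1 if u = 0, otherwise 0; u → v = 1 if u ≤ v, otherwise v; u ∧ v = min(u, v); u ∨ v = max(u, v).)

Every assignment gives 1. For instance at C = 0, A = 0, B = 0:
  not A: Gödel ¬ of 0 = 1 (operand is 0)
  not C: Gödel ¬ of 0 = 1 (operand is 0)
  (not A → not C): 1 ≤ 1, so result = 1
  not C: Gödel ¬ of 0 = 1 (operand is 0)
  ((not A → not C) → not C): 1 ≤ 1, so result = 1
  (C ∧ ((not A → not C) → not C)) = min(0, 1) = 0
  (C ∨ B) = max(0, 0) = 0
  not A: Gödel ¬ of 0 = 1 (operand is 0)
  (not A ∨ A) = max(1, 0) = 1
  (A ∨ (not A ∨ A)) = max(0, 1) = 1
  not (A ∨ (not A ∨ A)): Gödel ¬ of 1 = 0 (operand ≠ 0)
  ((C ∨ B) ∨ not (A ∨ (not A ∨ A))) = max(0, 0) = 0
  ((C ∧ ((not A → not C) → not C)) → ((C ∨ B) ∨ not (A ∨ (not A ∨ A)))): 0 ≤ 0, so result = 1
All 27 assignments give value 1 — the formula is a G_3-tautology.

1.00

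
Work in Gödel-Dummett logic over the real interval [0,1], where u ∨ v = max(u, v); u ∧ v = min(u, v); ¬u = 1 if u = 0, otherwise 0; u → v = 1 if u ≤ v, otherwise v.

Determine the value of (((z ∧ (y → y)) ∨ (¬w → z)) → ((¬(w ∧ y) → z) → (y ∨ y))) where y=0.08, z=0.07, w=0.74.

(y → y): 0.08 ≤ 0.08, so result = 1
(z ∧ (y → y)) = min(0.07, 1) = 0.07
¬w: Gödel ¬ of 0.74 = 0 (operand ≠ 0)
(¬w → z): 0 ≤ 0.07, so result = 1
((z ∧ (y → y)) ∨ (¬w → z)) = max(0.07, 1) = 1
(w ∧ y) = min(0.74, 0.08) = 0.08
¬(w ∧ y): Gödel ¬ of 0.08 = 0 (operand ≠ 0)
(¬(w ∧ y) → z): 0 ≤ 0.07, so result = 1
(y ∨ y) = max(0.08, 0.08) = 0.08
((¬(w ∧ y) → z) → (y ∨ y)): 1 > 0.08, so result = 0.08
(((z ∧ (y → y)) ∨ (¬w → z)) → ((¬(w ∧ y) → z) → (y ∨ y))): 1 > 0.08, so result = 0.08

0.08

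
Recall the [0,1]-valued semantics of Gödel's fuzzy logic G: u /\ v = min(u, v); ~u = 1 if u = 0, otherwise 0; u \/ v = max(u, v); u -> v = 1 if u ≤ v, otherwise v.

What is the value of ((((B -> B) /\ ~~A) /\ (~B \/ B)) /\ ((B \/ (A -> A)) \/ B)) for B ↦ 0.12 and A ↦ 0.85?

0.12

(B -> B): 0.12 ≤ 0.12, so result = 1
~A: Gödel ¬ of 0.85 = 0 (operand ≠ 0)
~~A: Gödel ¬ of 0 = 1 (operand is 0)
((B -> B) /\ ~~A) = min(1, 1) = 1
~B: Gödel ¬ of 0.12 = 0 (operand ≠ 0)
(~B \/ B) = max(0, 0.12) = 0.12
(((B -> B) /\ ~~A) /\ (~B \/ B)) = min(1, 0.12) = 0.12
(A -> A): 0.85 ≤ 0.85, so result = 1
(B \/ (A -> A)) = max(0.12, 1) = 1
((B \/ (A -> A)) \/ B) = max(1, 0.12) = 1
((((B -> B) /\ ~~A) /\ (~B \/ B)) /\ ((B \/ (A -> A)) \/ B)) = min(0.12, 1) = 0.12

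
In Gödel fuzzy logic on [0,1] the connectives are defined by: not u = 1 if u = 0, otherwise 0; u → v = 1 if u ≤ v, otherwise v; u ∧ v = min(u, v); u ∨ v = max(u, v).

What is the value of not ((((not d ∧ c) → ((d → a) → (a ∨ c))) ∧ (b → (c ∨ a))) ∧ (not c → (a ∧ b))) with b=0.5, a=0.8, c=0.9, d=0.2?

0.00

not d: Gödel ¬ of 0.2 = 0 (operand ≠ 0)
(not d ∧ c) = min(0, 0.9) = 0
(d → a): 0.2 ≤ 0.8, so result = 1
(a ∨ c) = max(0.8, 0.9) = 0.9
((d → a) → (a ∨ c)): 1 > 0.9, so result = 0.9
((not d ∧ c) → ((d → a) → (a ∨ c))): 0 ≤ 0.9, so result = 1
(c ∨ a) = max(0.9, 0.8) = 0.9
(b → (c ∨ a)): 0.5 ≤ 0.9, so result = 1
(((not d ∧ c) → ((d → a) → (a ∨ c))) ∧ (b → (c ∨ a))) = min(1, 1) = 1
not c: Gödel ¬ of 0.9 = 0 (operand ≠ 0)
(a ∧ b) = min(0.8, 0.5) = 0.5
(not c → (a ∧ b)): 0 ≤ 0.5, so result = 1
((((not d ∧ c) → ((d → a) → (a ∨ c))) ∧ (b → (c ∨ a))) ∧ (not c → (a ∧ b))) = min(1, 1) = 1
not ((((not d ∧ c) → ((d → a) → (a ∨ c))) ∧ (b → (c ∨ a))) ∧ (not c → (a ∧ b))): Gödel ¬ of 1 = 0 (operand ≠ 0)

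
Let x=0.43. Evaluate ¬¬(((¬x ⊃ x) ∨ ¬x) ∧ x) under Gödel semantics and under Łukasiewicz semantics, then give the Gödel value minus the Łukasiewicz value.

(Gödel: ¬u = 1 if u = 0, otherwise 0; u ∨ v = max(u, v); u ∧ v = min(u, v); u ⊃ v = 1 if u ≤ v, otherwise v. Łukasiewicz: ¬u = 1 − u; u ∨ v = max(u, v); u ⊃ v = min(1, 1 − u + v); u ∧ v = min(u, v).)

Gödel evaluation:
  ¬x: Gödel ¬ of 0.43 = 0 (operand ≠ 0)
  (¬x ⊃ x): 0 ≤ 0.43, so result = 1
  ¬x: Gödel ¬ of 0.43 = 0 (operand ≠ 0)
  ((¬x ⊃ x) ∨ ¬x) = max(1, 0) = 1
  (((¬x ⊃ x) ∨ ¬x) ∧ x) = min(1, 0.43) = 0.43
  ¬(((¬x ⊃ x) ∨ ¬x) ∧ x): Gödel ¬ of 0.43 = 0 (operand ≠ 0)
  ¬¬(((¬x ⊃ x) ∨ ¬x) ∧ x): Gödel ¬ of 0 = 1 (operand is 0)
  Gödel value = 1
Łukasiewicz evaluation:
  ¬x: Łukasiewicz ¬ gives 1 − 0.43 = 0.57
  (¬x ⊃ x): min(1, 1 − 0.57 + 0.43) = 0.86
  ¬x: Łukasiewicz ¬ gives 1 − 0.43 = 0.57
  ((¬x ⊃ x) ∨ ¬x) = max(0.86, 0.57) = 0.86
  (((¬x ⊃ x) ∨ ¬x) ∧ x) = min(0.86, 0.43) = 0.43
  ¬(((¬x ⊃ x) ∨ ¬x) ∧ x): Łukasiewicz ¬ gives 1 − 0.43 = 0.57
  ¬¬(((¬x ⊃ x) ∨ ¬x) ∧ x): Łukasiewicz ¬ gives 1 − 0.57 = 0.43
  Łukasiewicz value = 0.43
Difference: 1 − 0.43 = 0.57

0.57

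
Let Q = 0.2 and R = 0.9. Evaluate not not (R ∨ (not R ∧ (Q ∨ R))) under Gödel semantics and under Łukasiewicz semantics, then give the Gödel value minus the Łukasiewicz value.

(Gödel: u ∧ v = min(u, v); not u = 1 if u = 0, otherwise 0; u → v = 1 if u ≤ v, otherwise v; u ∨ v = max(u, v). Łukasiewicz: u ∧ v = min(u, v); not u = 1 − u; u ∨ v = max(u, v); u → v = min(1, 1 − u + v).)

0.10

Gödel evaluation:
  not R: Gödel ¬ of 0.9 = 0 (operand ≠ 0)
  (Q ∨ R) = max(0.2, 0.9) = 0.9
  (not R ∧ (Q ∨ R)) = min(0, 0.9) = 0
  (R ∨ (not R ∧ (Q ∨ R))) = max(0.9, 0) = 0.9
  not (R ∨ (not R ∧ (Q ∨ R))): Gödel ¬ of 0.9 = 0 (operand ≠ 0)
  not not (R ∨ (not R ∧ (Q ∨ R))): Gödel ¬ of 0 = 1 (operand is 0)
  Gödel value = 1
Łukasiewicz evaluation:
  not R: Łukasiewicz ¬ gives 1 − 0.9 = 0.1
  (Q ∨ R) = max(0.2, 0.9) = 0.9
  (not R ∧ (Q ∨ R)) = min(0.1, 0.9) = 0.1
  (R ∨ (not R ∧ (Q ∨ R))) = max(0.9, 0.1) = 0.9
  not (R ∨ (not R ∧ (Q ∨ R))): Łukasiewicz ¬ gives 1 − 0.9 = 0.1
  not not (R ∨ (not R ∧ (Q ∨ R))): Łukasiewicz ¬ gives 1 − 0.1 = 0.9
  Łukasiewicz value = 0.9
Difference: 1 − 0.9 = 0.10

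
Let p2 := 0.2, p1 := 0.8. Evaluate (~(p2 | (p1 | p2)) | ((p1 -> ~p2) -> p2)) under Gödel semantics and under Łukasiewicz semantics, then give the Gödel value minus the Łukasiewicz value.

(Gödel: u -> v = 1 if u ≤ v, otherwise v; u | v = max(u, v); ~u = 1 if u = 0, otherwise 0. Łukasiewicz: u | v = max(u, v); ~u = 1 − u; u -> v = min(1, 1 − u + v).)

Gödel evaluation:
  (p1 | p2) = max(0.8, 0.2) = 0.8
  (p2 | (p1 | p2)) = max(0.2, 0.8) = 0.8
  ~(p2 | (p1 | p2)): Gödel ¬ of 0.8 = 0 (operand ≠ 0)
  ~p2: Gödel ¬ of 0.2 = 0 (operand ≠ 0)
  (p1 -> ~p2): 0.8 > 0, so result = 0
  ((p1 -> ~p2) -> p2): 0 ≤ 0.2, so result = 1
  (~(p2 | (p1 | p2)) | ((p1 -> ~p2) -> p2)) = max(0, 1) = 1
  Gödel value = 1
Łukasiewicz evaluation:
  (p1 | p2) = max(0.8, 0.2) = 0.8
  (p2 | (p1 | p2)) = max(0.2, 0.8) = 0.8
  ~(p2 | (p1 | p2)): Łukasiewicz ¬ gives 1 − 0.8 = 0.2
  ~p2: Łukasiewicz ¬ gives 1 − 0.2 = 0.8
  (p1 -> ~p2): min(1, 1 − 0.8 + 0.8) = 1
  ((p1 -> ~p2) -> p2): min(1, 1 − 1 + 0.2) = 0.2
  (~(p2 | (p1 | p2)) | ((p1 -> ~p2) -> p2)) = max(0.2, 0.2) = 0.2
  Łukasiewicz value = 0.2
Difference: 1 − 0.2 = 0.80

0.80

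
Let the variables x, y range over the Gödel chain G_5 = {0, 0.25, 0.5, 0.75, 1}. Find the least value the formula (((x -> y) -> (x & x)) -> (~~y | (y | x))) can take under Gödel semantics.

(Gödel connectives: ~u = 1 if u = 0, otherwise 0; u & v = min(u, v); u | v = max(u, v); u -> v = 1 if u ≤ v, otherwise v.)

0.25

The minimum is attained at x = 0.25, y = 0:
  (x -> y): 0.25 > 0, so result = 0
  (x & x) = min(0.25, 0.25) = 0.25
  ((x -> y) -> (x & x)): 0 ≤ 0.25, so result = 1
  ~y: Gödel ¬ of 0 = 1 (operand is 0)
  ~~y: Gödel ¬ of 1 = 0 (operand ≠ 0)
  (y | x) = max(0, 0.25) = 0.25
  (~~y | (y | x)) = max(0, 0.25) = 0.25
  (((x -> y) -> (x & x)) -> (~~y | (y | x))): 1 > 0.25, so result = 0.25
Checking all 25 assignments confirms none give a value below 0.25.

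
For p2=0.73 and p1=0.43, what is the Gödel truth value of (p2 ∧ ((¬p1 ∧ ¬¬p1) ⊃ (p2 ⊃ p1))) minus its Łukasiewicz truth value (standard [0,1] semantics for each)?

Gödel evaluation:
  ¬p1: Gödel ¬ of 0.43 = 0 (operand ≠ 0)
  ¬p1: Gödel ¬ of 0.43 = 0 (operand ≠ 0)
  ¬¬p1: Gödel ¬ of 0 = 1 (operand is 0)
  (¬p1 ∧ ¬¬p1) = min(0, 1) = 0
  (p2 ⊃ p1): 0.73 > 0.43, so result = 0.43
  ((¬p1 ∧ ¬¬p1) ⊃ (p2 ⊃ p1)): 0 ≤ 0.43, so result = 1
  (p2 ∧ ((¬p1 ∧ ¬¬p1) ⊃ (p2 ⊃ p1))) = min(0.73, 1) = 0.73
  Gödel value = 0.73
Łukasiewicz evaluation:
  ¬p1: Łukasiewicz ¬ gives 1 − 0.43 = 0.57
  ¬p1: Łukasiewicz ¬ gives 1 − 0.43 = 0.57
  ¬¬p1: Łukasiewicz ¬ gives 1 − 0.57 = 0.43
  (¬p1 ∧ ¬¬p1) = min(0.57, 0.43) = 0.43
  (p2 ⊃ p1): min(1, 1 − 0.73 + 0.43) = 0.7
  ((¬p1 ∧ ¬¬p1) ⊃ (p2 ⊃ p1)): min(1, 1 − 0.43 + 0.7) = 1
  (p2 ∧ ((¬p1 ∧ ¬¬p1) ⊃ (p2 ⊃ p1))) = min(0.73, 1) = 0.73
  Łukasiewicz value = 0.73
Difference: 0.73 − 0.73 = 0.00

0.00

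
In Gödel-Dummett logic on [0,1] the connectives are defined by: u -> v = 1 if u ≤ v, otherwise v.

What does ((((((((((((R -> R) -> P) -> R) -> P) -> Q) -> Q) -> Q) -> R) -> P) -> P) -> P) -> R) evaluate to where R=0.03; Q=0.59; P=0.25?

0.03

(R -> R): 0.03 ≤ 0.03, so result = 1
((R -> R) -> P): 1 > 0.25, so result = 0.25
(((R -> R) -> P) -> R): 0.25 > 0.03, so result = 0.03
((((R -> R) -> P) -> R) -> P): 0.03 ≤ 0.25, so result = 1
(((((R -> R) -> P) -> R) -> P) -> Q): 1 > 0.59, so result = 0.59
((((((R -> R) -> P) -> R) -> P) -> Q) -> Q): 0.59 ≤ 0.59, so result = 1
(((((((R -> R) -> P) -> R) -> P) -> Q) -> Q) -> Q): 1 > 0.59, so result = 0.59
((((((((R -> R) -> P) -> R) -> P) -> Q) -> Q) -> Q) -> R): 0.59 > 0.03, so result = 0.03
(((((((((R -> R) -> P) -> R) -> P) -> Q) -> Q) -> Q) -> R) -> P): 0.03 ≤ 0.25, so result = 1
((((((((((R -> R) -> P) -> R) -> P) -> Q) -> Q) -> Q) -> R) -> P) -> P): 1 > 0.25, so result = 0.25
(((((((((((R -> R) -> P) -> R) -> P) -> Q) -> Q) -> Q) -> R) -> P) -> P) -> P): 0.25 ≤ 0.25, so result = 1
((((((((((((R -> R) -> P) -> R) -> P) -> Q) -> Q) -> Q) -> R) -> P) -> P) -> P) -> R): 1 > 0.03, so result = 0.03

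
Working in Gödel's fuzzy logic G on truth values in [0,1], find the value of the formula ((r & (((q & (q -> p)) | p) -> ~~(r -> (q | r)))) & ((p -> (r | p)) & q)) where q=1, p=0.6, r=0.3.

0.30

(q -> p): 1 > 0.6, so result = 0.6
(q & (q -> p)) = min(1, 0.6) = 0.6
((q & (q -> p)) | p) = max(0.6, 0.6) = 0.6
(q | r) = max(1, 0.3) = 1
(r -> (q | r)): 0.3 ≤ 1, so result = 1
~(r -> (q | r)): Gödel ¬ of 1 = 0 (operand ≠ 0)
~~(r -> (q | r)): Gödel ¬ of 0 = 1 (operand is 0)
(((q & (q -> p)) | p) -> ~~(r -> (q | r))): 0.6 ≤ 1, so result = 1
(r & (((q & (q -> p)) | p) -> ~~(r -> (q | r)))) = min(0.3, 1) = 0.3
(r | p) = max(0.3, 0.6) = 0.6
(p -> (r | p)): 0.6 ≤ 0.6, so result = 1
((p -> (r | p)) & q) = min(1, 1) = 1
((r & (((q & (q -> p)) | p) -> ~~(r -> (q | r)))) & ((p -> (r | p)) & q)) = min(0.3, 1) = 0.3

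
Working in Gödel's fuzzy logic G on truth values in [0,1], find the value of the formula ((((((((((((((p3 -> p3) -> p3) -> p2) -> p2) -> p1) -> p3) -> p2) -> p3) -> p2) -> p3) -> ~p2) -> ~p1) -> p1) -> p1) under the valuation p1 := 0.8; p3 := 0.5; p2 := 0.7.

1.00

(p3 -> p3): 0.5 ≤ 0.5, so result = 1
((p3 -> p3) -> p3): 1 > 0.5, so result = 0.5
(((p3 -> p3) -> p3) -> p2): 0.5 ≤ 0.7, so result = 1
((((p3 -> p3) -> p3) -> p2) -> p2): 1 > 0.7, so result = 0.7
(((((p3 -> p3) -> p3) -> p2) -> p2) -> p1): 0.7 ≤ 0.8, so result = 1
((((((p3 -> p3) -> p3) -> p2) -> p2) -> p1) -> p3): 1 > 0.5, so result = 0.5
(((((((p3 -> p3) -> p3) -> p2) -> p2) -> p1) -> p3) -> p2): 0.5 ≤ 0.7, so result = 1
((((((((p3 -> p3) -> p3) -> p2) -> p2) -> p1) -> p3) -> p2) -> p3): 1 > 0.5, so result = 0.5
(((((((((p3 -> p3) -> p3) -> p2) -> p2) -> p1) -> p3) -> p2) -> p3) -> p2): 0.5 ≤ 0.7, so result = 1
((((((((((p3 -> p3) -> p3) -> p2) -> p2) -> p1) -> p3) -> p2) -> p3) -> p2) -> p3): 1 > 0.5, so result = 0.5
~p2: Gödel ¬ of 0.7 = 0 (operand ≠ 0)
(((((((((((p3 -> p3) -> p3) -> p2) -> p2) -> p1) -> p3) -> p2) -> p3) -> p2) -> p3) -> ~p2): 0.5 > 0, so result = 0
~p1: Gödel ¬ of 0.8 = 0 (operand ≠ 0)
((((((((((((p3 -> p3) -> p3) -> p2) -> p2) -> p1) -> p3) -> p2) -> p3) -> p2) -> p3) -> ~p2) -> ~p1): 0 ≤ 0, so result = 1
(((((((((((((p3 -> p3) -> p3) -> p2) -> p2) -> p1) -> p3) -> p2) -> p3) -> p2) -> p3) -> ~p2) -> ~p1) -> p1): 1 > 0.8, so result = 0.8
((((((((((((((p3 -> p3) -> p3) -> p2) -> p2) -> p1) -> p3) -> p2) -> p3) -> p2) -> p3) -> ~p2) -> ~p1) -> p1) -> p1): 0.8 ≤ 0.8, so result = 1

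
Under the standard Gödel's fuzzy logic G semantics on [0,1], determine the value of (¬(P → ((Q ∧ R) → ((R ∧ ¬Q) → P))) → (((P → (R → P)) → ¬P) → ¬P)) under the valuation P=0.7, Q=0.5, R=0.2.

(Q ∧ R) = min(0.5, 0.2) = 0.2
¬Q: Gödel ¬ of 0.5 = 0 (operand ≠ 0)
(R ∧ ¬Q) = min(0.2, 0) = 0
((R ∧ ¬Q) → P): 0 ≤ 0.7, so result = 1
((Q ∧ R) → ((R ∧ ¬Q) → P)): 0.2 ≤ 1, so result = 1
(P → ((Q ∧ R) → ((R ∧ ¬Q) → P))): 0.7 ≤ 1, so result = 1
¬(P → ((Q ∧ R) → ((R ∧ ¬Q) → P))): Gödel ¬ of 1 = 0 (operand ≠ 0)
(R → P): 0.2 ≤ 0.7, so result = 1
(P → (R → P)): 0.7 ≤ 1, so result = 1
¬P: Gödel ¬ of 0.7 = 0 (operand ≠ 0)
((P → (R → P)) → ¬P): 1 > 0, so result = 0
¬P: Gödel ¬ of 0.7 = 0 (operand ≠ 0)
(((P → (R → P)) → ¬P) → ¬P): 0 ≤ 0, so result = 1
(¬(P → ((Q ∧ R) → ((R ∧ ¬Q) → P))) → (((P → (R → P)) → ¬P) → ¬P)): 0 ≤ 1, so result = 1

1.00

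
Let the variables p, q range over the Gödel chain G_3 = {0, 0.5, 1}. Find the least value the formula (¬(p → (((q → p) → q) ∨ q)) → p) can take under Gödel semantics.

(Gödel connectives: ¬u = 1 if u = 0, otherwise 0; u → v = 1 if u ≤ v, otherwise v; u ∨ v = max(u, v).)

0.50

The minimum is attained at p = 0.5, q = 0:
  (q → p): 0 ≤ 0.5, so result = 1
  ((q → p) → q): 1 > 0, so result = 0
  (((q → p) → q) ∨ q) = max(0, 0) = 0
  (p → (((q → p) → q) ∨ q)): 0.5 > 0, so result = 0
  ¬(p → (((q → p) → q) ∨ q)): Gödel ¬ of 0 = 1 (operand is 0)
  (¬(p → (((q → p) → q) ∨ q)) → p): 1 > 0.5, so result = 0.5
Checking all 9 assignments confirms none give a value below 0.50.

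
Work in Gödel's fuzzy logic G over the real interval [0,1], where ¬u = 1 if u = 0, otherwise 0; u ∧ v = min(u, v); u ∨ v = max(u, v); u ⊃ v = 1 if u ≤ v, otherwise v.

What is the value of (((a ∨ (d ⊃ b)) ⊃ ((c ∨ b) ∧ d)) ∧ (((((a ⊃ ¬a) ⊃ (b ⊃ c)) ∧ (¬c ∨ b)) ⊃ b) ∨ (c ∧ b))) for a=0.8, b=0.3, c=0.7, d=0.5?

0.50

(d ⊃ b): 0.5 > 0.3, so result = 0.3
(a ∨ (d ⊃ b)) = max(0.8, 0.3) = 0.8
(c ∨ b) = max(0.7, 0.3) = 0.7
((c ∨ b) ∧ d) = min(0.7, 0.5) = 0.5
((a ∨ (d ⊃ b)) ⊃ ((c ∨ b) ∧ d)): 0.8 > 0.5, so result = 0.5
¬a: Gödel ¬ of 0.8 = 0 (operand ≠ 0)
(a ⊃ ¬a): 0.8 > 0, so result = 0
(b ⊃ c): 0.3 ≤ 0.7, so result = 1
((a ⊃ ¬a) ⊃ (b ⊃ c)): 0 ≤ 1, so result = 1
¬c: Gödel ¬ of 0.7 = 0 (operand ≠ 0)
(¬c ∨ b) = max(0, 0.3) = 0.3
(((a ⊃ ¬a) ⊃ (b ⊃ c)) ∧ (¬c ∨ b)) = min(1, 0.3) = 0.3
((((a ⊃ ¬a) ⊃ (b ⊃ c)) ∧ (¬c ∨ b)) ⊃ b): 0.3 ≤ 0.3, so result = 1
(c ∧ b) = min(0.7, 0.3) = 0.3
(((((a ⊃ ¬a) ⊃ (b ⊃ c)) ∧ (¬c ∨ b)) ⊃ b) ∨ (c ∧ b)) = max(1, 0.3) = 1
(((a ∨ (d ⊃ b)) ⊃ ((c ∨ b) ∧ d)) ∧ (((((a ⊃ ¬a) ⊃ (b ⊃ c)) ∧ (¬c ∨ b)) ⊃ b) ∨ (c ∧ b))) = min(0.5, 1) = 0.5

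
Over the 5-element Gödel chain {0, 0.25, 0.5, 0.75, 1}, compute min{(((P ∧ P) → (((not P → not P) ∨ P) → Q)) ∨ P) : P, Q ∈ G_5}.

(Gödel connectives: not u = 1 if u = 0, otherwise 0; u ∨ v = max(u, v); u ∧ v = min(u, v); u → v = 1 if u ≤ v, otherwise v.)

0.25

The minimum is attained at P = 0.25, Q = 0:
  (P ∧ P) = min(0.25, 0.25) = 0.25
  not P: Gödel ¬ of 0.25 = 0 (operand ≠ 0)
  not P: Gödel ¬ of 0.25 = 0 (operand ≠ 0)
  (not P → not P): 0 ≤ 0, so result = 1
  ((not P → not P) ∨ P) = max(1, 0.25) = 1
  (((not P → not P) ∨ P) → Q): 1 > 0, so result = 0
  ((P ∧ P) → (((not P → not P) ∨ P) → Q)): 0.25 > 0, so result = 0
  (((P ∧ P) → (((not P → not P) ∨ P) → Q)) ∨ P) = max(0, 0.25) = 0.25
Checking all 25 assignments confirms none give a value below 0.25.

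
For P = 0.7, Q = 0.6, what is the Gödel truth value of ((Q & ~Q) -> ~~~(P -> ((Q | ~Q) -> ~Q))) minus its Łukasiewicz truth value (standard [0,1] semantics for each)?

Gödel evaluation:
  ~Q: Gödel ¬ of 0.6 = 0 (operand ≠ 0)
  (Q & ~Q) = min(0.6, 0) = 0
  ~Q: Gödel ¬ of 0.6 = 0 (operand ≠ 0)
  (Q | ~Q) = max(0.6, 0) = 0.6
  ~Q: Gödel ¬ of 0.6 = 0 (operand ≠ 0)
  ((Q | ~Q) -> ~Q): 0.6 > 0, so result = 0
  (P -> ((Q | ~Q) -> ~Q)): 0.7 > 0, so result = 0
  ~(P -> ((Q | ~Q) -> ~Q)): Gödel ¬ of 0 = 1 (operand is 0)
  ~~(P -> ((Q | ~Q) -> ~Q)): Gödel ¬ of 1 = 0 (operand ≠ 0)
  ~~~(P -> ((Q | ~Q) -> ~Q)): Gödel ¬ of 0 = 1 (operand is 0)
  ((Q & ~Q) -> ~~~(P -> ((Q | ~Q) -> ~Q))): 0 ≤ 1, so result = 1
  Gödel value = 1
Łukasiewicz evaluation:
  ~Q: Łukasiewicz ¬ gives 1 − 0.6 = 0.4
  (Q & ~Q) = min(0.6, 0.4) = 0.4
  ~Q: Łukasiewicz ¬ gives 1 − 0.6 = 0.4
  (Q | ~Q) = max(0.6, 0.4) = 0.6
  ~Q: Łukasiewicz ¬ gives 1 − 0.6 = 0.4
  ((Q | ~Q) -> ~Q): min(1, 1 − 0.6 + 0.4) = 0.8
  (P -> ((Q | ~Q) -> ~Q)): min(1, 1 − 0.7 + 0.8) = 1
  ~(P -> ((Q | ~Q) -> ~Q)): Łukasiewicz ¬ gives 1 − 1 = 0
  ~~(P -> ((Q | ~Q) -> ~Q)): Łukasiewicz ¬ gives 1 − 0 = 1
  ~~~(P -> ((Q | ~Q) -> ~Q)): Łukasiewicz ¬ gives 1 − 1 = 0
  ((Q & ~Q) -> ~~~(P -> ((Q | ~Q) -> ~Q))): min(1, 1 − 0.4 + 0) = 0.6
  Łukasiewicz value = 0.6
Difference: 1 − 0.6 = 0.40

0.40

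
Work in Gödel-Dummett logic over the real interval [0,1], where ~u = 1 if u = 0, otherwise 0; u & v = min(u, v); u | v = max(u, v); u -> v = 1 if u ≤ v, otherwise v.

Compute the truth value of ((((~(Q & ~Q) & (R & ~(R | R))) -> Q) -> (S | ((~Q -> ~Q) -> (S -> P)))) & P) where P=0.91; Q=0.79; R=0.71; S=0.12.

~Q: Gödel ¬ of 0.79 = 0 (operand ≠ 0)
(Q & ~Q) = min(0.79, 0) = 0
~(Q & ~Q): Gödel ¬ of 0 = 1 (operand is 0)
(R | R) = max(0.71, 0.71) = 0.71
~(R | R): Gödel ¬ of 0.71 = 0 (operand ≠ 0)
(R & ~(R | R)) = min(0.71, 0) = 0
(~(Q & ~Q) & (R & ~(R | R))) = min(1, 0) = 0
((~(Q & ~Q) & (R & ~(R | R))) -> Q): 0 ≤ 0.79, so result = 1
~Q: Gödel ¬ of 0.79 = 0 (operand ≠ 0)
~Q: Gödel ¬ of 0.79 = 0 (operand ≠ 0)
(~Q -> ~Q): 0 ≤ 0, so result = 1
(S -> P): 0.12 ≤ 0.91, so result = 1
((~Q -> ~Q) -> (S -> P)): 1 ≤ 1, so result = 1
(S | ((~Q -> ~Q) -> (S -> P))) = max(0.12, 1) = 1
(((~(Q & ~Q) & (R & ~(R | R))) -> Q) -> (S | ((~Q -> ~Q) -> (S -> P)))): 1 ≤ 1, so result = 1
((((~(Q & ~Q) & (R & ~(R | R))) -> Q) -> (S | ((~Q -> ~Q) -> (S -> P)))) & P) = min(1, 0.91) = 0.91

0.91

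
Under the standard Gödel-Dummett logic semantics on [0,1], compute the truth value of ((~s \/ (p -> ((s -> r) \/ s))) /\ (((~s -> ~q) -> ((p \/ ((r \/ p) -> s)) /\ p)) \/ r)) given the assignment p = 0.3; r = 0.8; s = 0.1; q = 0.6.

~s: Gödel ¬ of 0.1 = 0 (operand ≠ 0)
(s -> r): 0.1 ≤ 0.8, so result = 1
((s -> r) \/ s) = max(1, 0.1) = 1
(p -> ((s -> r) \/ s)): 0.3 ≤ 1, so result = 1
(~s \/ (p -> ((s -> r) \/ s))) = max(0, 1) = 1
~s: Gödel ¬ of 0.1 = 0 (operand ≠ 0)
~q: Gödel ¬ of 0.6 = 0 (operand ≠ 0)
(~s -> ~q): 0 ≤ 0, so result = 1
(r \/ p) = max(0.8, 0.3) = 0.8
((r \/ p) -> s): 0.8 > 0.1, so result = 0.1
(p \/ ((r \/ p) -> s)) = max(0.3, 0.1) = 0.3
((p \/ ((r \/ p) -> s)) /\ p) = min(0.3, 0.3) = 0.3
((~s -> ~q) -> ((p \/ ((r \/ p) -> s)) /\ p)): 1 > 0.3, so result = 0.3
(((~s -> ~q) -> ((p \/ ((r \/ p) -> s)) /\ p)) \/ r) = max(0.3, 0.8) = 0.8
((~s \/ (p -> ((s -> r) \/ s))) /\ (((~s -> ~q) -> ((p \/ ((r \/ p) -> s)) /\ p)) \/ r)) = min(1, 0.8) = 0.8

0.80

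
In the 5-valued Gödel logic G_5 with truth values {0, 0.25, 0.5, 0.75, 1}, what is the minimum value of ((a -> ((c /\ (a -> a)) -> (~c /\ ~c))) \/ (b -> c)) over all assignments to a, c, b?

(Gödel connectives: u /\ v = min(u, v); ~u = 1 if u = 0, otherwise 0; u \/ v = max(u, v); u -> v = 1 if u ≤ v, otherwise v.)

0.25

The minimum is attained at a = 0.25, c = 0.25, b = 0.5:
  (a -> a): 0.25 ≤ 0.25, so result = 1
  (c /\ (a -> a)) = min(0.25, 1) = 0.25
  ~c: Gödel ¬ of 0.25 = 0 (operand ≠ 0)
  ~c: Gödel ¬ of 0.25 = 0 (operand ≠ 0)
  (~c /\ ~c) = min(0, 0) = 0
  ((c /\ (a -> a)) -> (~c /\ ~c)): 0.25 > 0, so result = 0
  (a -> ((c /\ (a -> a)) -> (~c /\ ~c))): 0.25 > 0, so result = 0
  (b -> c): 0.5 > 0.25, so result = 0.25
  ((a -> ((c /\ (a -> a)) -> (~c /\ ~c))) \/ (b -> c)) = max(0, 0.25) = 0.25
Checking all 125 assignments confirms none give a value below 0.25.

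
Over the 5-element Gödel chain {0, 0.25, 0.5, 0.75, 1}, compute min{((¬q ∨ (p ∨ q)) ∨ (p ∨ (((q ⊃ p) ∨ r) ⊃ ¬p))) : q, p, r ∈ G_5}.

The minimum is attained at q = 0.25, p = 0.25, r = 0:
  ¬q: Gödel ¬ of 0.25 = 0 (operand ≠ 0)
  (p ∨ q) = max(0.25, 0.25) = 0.25
  (¬q ∨ (p ∨ q)) = max(0, 0.25) = 0.25
  (q ⊃ p): 0.25 ≤ 0.25, so result = 1
  ((q ⊃ p) ∨ r) = max(1, 0) = 1
  ¬p: Gödel ¬ of 0.25 = 0 (operand ≠ 0)
  (((q ⊃ p) ∨ r) ⊃ ¬p): 1 > 0, so result = 0
  (p ∨ (((q ⊃ p) ∨ r) ⊃ ¬p)) = max(0.25, 0) = 0.25
  ((¬q ∨ (p ∨ q)) ∨ (p ∨ (((q ⊃ p) ∨ r) ⊃ ¬p))) = max(0.25, 0.25) = 0.25
Checking all 125 assignments confirms none give a value below 0.25.

0.25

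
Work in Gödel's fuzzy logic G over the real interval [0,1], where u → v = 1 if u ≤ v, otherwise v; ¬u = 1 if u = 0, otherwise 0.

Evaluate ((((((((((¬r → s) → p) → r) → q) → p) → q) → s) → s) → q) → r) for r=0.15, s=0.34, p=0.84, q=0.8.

0.15

¬r: Gödel ¬ of 0.15 = 0 (operand ≠ 0)
(¬r → s): 0 ≤ 0.34, so result = 1
((¬r → s) → p): 1 > 0.84, so result = 0.84
(((¬r → s) → p) → r): 0.84 > 0.15, so result = 0.15
((((¬r → s) → p) → r) → q): 0.15 ≤ 0.8, so result = 1
(((((¬r → s) → p) → r) → q) → p): 1 > 0.84, so result = 0.84
((((((¬r → s) → p) → r) → q) → p) → q): 0.84 > 0.8, so result = 0.8
(((((((¬r → s) → p) → r) → q) → p) → q) → s): 0.8 > 0.34, so result = 0.34
((((((((¬r → s) → p) → r) → q) → p) → q) → s) → s): 0.34 ≤ 0.34, so result = 1
(((((((((¬r → s) → p) → r) → q) → p) → q) → s) → s) → q): 1 > 0.8, so result = 0.8
((((((((((¬r → s) → p) → r) → q) → p) → q) → s) → s) → q) → r): 0.8 > 0.15, so result = 0.15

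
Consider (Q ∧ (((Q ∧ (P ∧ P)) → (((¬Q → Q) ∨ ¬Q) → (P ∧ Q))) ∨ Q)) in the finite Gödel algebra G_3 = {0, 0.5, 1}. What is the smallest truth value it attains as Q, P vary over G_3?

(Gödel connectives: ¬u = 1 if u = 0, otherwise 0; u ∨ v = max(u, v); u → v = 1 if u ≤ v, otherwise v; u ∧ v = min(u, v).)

0.00

The minimum is attained at Q = 0, P = 0:
  (P ∧ P) = min(0, 0) = 0
  (Q ∧ (P ∧ P)) = min(0, 0) = 0
  ¬Q: Gödel ¬ of 0 = 1 (operand is 0)
  (¬Q → Q): 1 > 0, so result = 0
  ¬Q: Gödel ¬ of 0 = 1 (operand is 0)
  ((¬Q → Q) ∨ ¬Q) = max(0, 1) = 1
  (P ∧ Q) = min(0, 0) = 0
  (((¬Q → Q) ∨ ¬Q) → (P ∧ Q)): 1 > 0, so result = 0
  ((Q ∧ (P ∧ P)) → (((¬Q → Q) ∨ ¬Q) → (P ∧ Q))): 0 ≤ 0, so result = 1
  (((Q ∧ (P ∧ P)) → (((¬Q → Q) ∨ ¬Q) → (P ∧ Q))) ∨ Q) = max(1, 0) = 1
  (Q ∧ (((Q ∧ (P ∧ P)) → (((¬Q → Q) ∨ ¬Q) → (P ∧ Q))) ∨ Q)) = min(0, 1) = 0
Checking all 9 assignments confirms none give a value below 0.00.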